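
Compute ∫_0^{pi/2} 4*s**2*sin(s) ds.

-8 + 4*pi

Integrate by parts twice (u = s^2, dv = 4*sin(s) ds).
An antiderivative is F(s) = -4*s**2*cos(s) + 8*s*sin(s) + 8*cos(s).
Then F(pi/2) - F(0) = (4*pi) - (8) = -8 + 4*pi.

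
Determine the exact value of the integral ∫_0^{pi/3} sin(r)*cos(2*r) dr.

Use the identity sin(r)cos(2*r) = [sin(3*r) + sin(-r)]/2.
An antiderivative is F(r) = cos(r)/2 - cos(3*r)/6.
Then F(pi/3) - F(0) = (5/12) - (1/3) = 1/12.

1/12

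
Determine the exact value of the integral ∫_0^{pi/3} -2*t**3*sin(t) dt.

-2*pi - sqrt(3)*pi**2/3 + pi**3/27 + 6*sqrt(3)

Integrate by parts 3 times (u = t^3, dv = -2*sin(t) dt).
An antiderivative is F(t) = 2*t**3*cos(t) - 6*t**2*sin(t) - 12*t*cos(t) + 12*sin(t).
Then F(pi/3) - F(0) = (-2*pi - sqrt(3)*pi**2/3 + pi**3/27 + 6*sqrt(3)) - (0) = -2*pi - sqrt(3)*pi**2/3 + pi**3/27 + 6*sqrt(3).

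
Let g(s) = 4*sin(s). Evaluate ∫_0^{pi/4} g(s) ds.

4 - 2*sqrt(2)

An antiderivative is F(s) = -4*cos(s).
Then F(pi/4) - F(0) = (-2*sqrt(2)) - (-4) = 4 - 2*sqrt(2).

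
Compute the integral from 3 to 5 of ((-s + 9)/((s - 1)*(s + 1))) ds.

Factor the denominator: s**2 - 1 = (s + 1)(s - 1).
Partial fractions: (-s + 9)/((s - 1)*(s + 1)) = -5/(s + 1) + 4/(s - 1).
An antiderivative is F(s) = 4*log(s - 1) - 5*log(s + 1).
Then F(5) - F(3) = (-5*log(3) + 3*log(2)) - (-log(64)) = -5*log(3) + 9*log(2).

-5*log(3) + 9*log(2)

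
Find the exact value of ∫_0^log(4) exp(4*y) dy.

Let u = exp(y), so du = exp(y) dy. When y = 0, u = 1; when y = log(4), u = 4.
The integral becomes ∫ u**3 du from 1 to 4, with antiderivative u**4/4.
Back in y: F(y) = exp(4*y)/4.
Then F(log(4)) - F(0) = (64) - (1/4) = 255/4.

255/4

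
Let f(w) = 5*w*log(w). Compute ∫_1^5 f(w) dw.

Integrate by parts once (u = ln w, dv = 5*w dw).
An antiderivative is F(w) = 5*w**2*(2*log(w) - 1)/4.
Then F(5) - F(1) = (-125/4 + 125*log(5)/2) - (-5/4) = -30 + 125*log(5)/2.

-30 + 125*log(5)/2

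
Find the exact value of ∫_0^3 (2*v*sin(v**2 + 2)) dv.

Let u = v**2 + 2, so du = 2*v dv. When v = 0, u = 2; when v = 3, u = 11.
The integral becomes ∫ sin(u) du from 2 to 11, with antiderivative -cos(u).
Back in v: F(v) = -cos(v**2 + 2).
Then F(3) - F(0) = (-cos(11)) - (-cos(2)) = cos(2) - cos(11).

cos(2) - cos(11)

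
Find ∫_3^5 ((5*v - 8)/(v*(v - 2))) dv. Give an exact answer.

-3*log(3) + 4*log(5)

Factor the denominator: v**2 - 2*v = v(v - 2).
Partial fractions: (5*v - 8)/(v*(v - 2)) = 4/v + 1/(v - 2).
An antiderivative is F(v) = 4*log(v) + log(v - 2).
Then F(5) - F(3) = (log(3) + 4*log(5)) - (log(81)) = -3*log(3) + 4*log(5).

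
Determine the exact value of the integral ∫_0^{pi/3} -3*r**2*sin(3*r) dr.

Integrate by parts twice (u = r^2, dv = -3*sin(3*r) dr).
An antiderivative is F(r) = r**2*cos(3*r) - 2*r*sin(3*r)/3 - 2*cos(3*r)/9.
Then F(pi/3) - F(0) = (2/9 - pi**2/9) - (-2/9) = 4/9 - pi**2/9.

4/9 - pi**2/9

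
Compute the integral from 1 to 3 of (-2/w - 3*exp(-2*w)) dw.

-2*log(3) - 3*exp(-2)/2 + 3*exp(-6)/2

An antiderivative is F(w) = -2*log(w) + 3*exp(-2*w)/2.
Then F(3) - F(1) = (-2*log(3) + 3*exp(-6)/2) - (3*exp(-2)/2) = -2*log(3) - 3*exp(-2)/2 + 3*exp(-6)/2.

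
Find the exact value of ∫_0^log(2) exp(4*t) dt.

Let u = exp(t), so du = exp(t) dt. When t = 0, u = 1; when t = log(2), u = 2.
The integral becomes ∫ u**3 du from 1 to 2, with antiderivative u**4/4.
Back in t: F(t) = exp(4*t)/4.
Then F(log(2)) - F(0) = (4) - (1/4) = 15/4.

15/4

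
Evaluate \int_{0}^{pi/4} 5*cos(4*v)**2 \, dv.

Use the identity cos^2(4*v) = (1 + cos(8*v))/2.
An antiderivative is F(v) = 5*v/2 + 5*sin(8*v)/16.
Then F(pi/4) - F(0) = (5*pi/8) - (0) = 5*pi/8.

5*pi/8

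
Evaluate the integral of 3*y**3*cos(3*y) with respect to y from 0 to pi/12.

Integrate by parts 3 times (u = y^3, dv = 3*cos(3*y) dy).
An antiderivative is F(y) = y**3*sin(3*y) + y**2*cos(3*y) - 2*y*sin(3*y)/3 - 2*cos(3*y)/9.
Then F(pi/12) - F(0) = (sqrt(2)*(-384 - 96*pi + pi**3 + 12*pi**2)/3456) - (-2/9) = -sqrt(2)/9 - sqrt(2)*pi/36 + sqrt(2)*pi**3/3456 + sqrt(2)*pi**2/288 + 2/9.

-sqrt(2)/9 - sqrt(2)*pi/36 + sqrt(2)*pi**3/3456 + sqrt(2)*pi**2/288 + 2/9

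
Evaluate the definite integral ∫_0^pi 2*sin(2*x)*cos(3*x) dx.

-8/5

Use the identity sin(2*x)cos(3*x) = [sin(5*x) + sin(-x)]/2.
An antiderivative is F(x) = cos(x) - cos(5*x)/5.
Then F(pi) - F(0) = (-4/5) - (4/5) = -8/5.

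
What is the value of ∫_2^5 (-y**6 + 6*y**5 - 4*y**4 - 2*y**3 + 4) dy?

By the power rule, an antiderivative is F(y) = -y**7/7 + y**6 - 4*y**5/5 - y**4/2 + 4*y.
Then F(5) - F(2) = (23405/14) - (704/35) = 115617/70.

115617/70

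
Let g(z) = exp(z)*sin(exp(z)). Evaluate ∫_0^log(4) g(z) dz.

cos(1) - cos(4)

Let u = exp(z), so du = exp(z) dz. When z = 0, u = 1; when z = log(4), u = 4.
The integral becomes ∫ sin(u) du from 1 to 4, with antiderivative -cos(u).
Back in z: F(z) = -cos(exp(z)).
Then F(log(4)) - F(0) = (-cos(4)) - (-cos(1)) = cos(1) - cos(4).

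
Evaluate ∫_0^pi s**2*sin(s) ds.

-4 + pi**2

Integrate by parts twice (u = s^2, dv = sin(s) ds).
An antiderivative is F(s) = -s**2*cos(s) + 2*s*sin(s) + 2*cos(s).
Then F(pi) - F(0) = (-2 + pi**2) - (2) = -4 + pi**2.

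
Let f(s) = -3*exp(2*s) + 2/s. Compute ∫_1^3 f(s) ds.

-3*exp(6)/2 + log(9) + 3*exp(2)/2

An antiderivative is F(s) = -3*exp(2*s)/2 + 2*log(s).
Then F(3) - F(1) = (-3*exp(6)/2 + log(9)) - (-3*exp(2)/2) = -3*exp(6)/2 + log(9) + 3*exp(2)/2.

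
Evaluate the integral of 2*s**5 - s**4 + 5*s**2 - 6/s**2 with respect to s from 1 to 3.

1168/5

By the power rule, an antiderivative is F(s) = s**6/3 - s**5/5 + 5*s**3/3 + 6/s.
Then F(3) - F(1) = (1207/5) - (39/5) = 1168/5.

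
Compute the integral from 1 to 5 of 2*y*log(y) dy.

-12 + 25*log(5)

Integrate by parts once (u = ln y, dv = 2*y dy).
An antiderivative is F(y) = y**2*(2*log(y) - 1)/2.
Then F(5) - F(1) = (-25/2 + 25*log(5)) - (-1/2) = -12 + 25*log(5).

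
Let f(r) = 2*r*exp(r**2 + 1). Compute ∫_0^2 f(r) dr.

-exp(1) + exp(5)

Let u = r**2 + 1, so du = 2*r dr. When r = 0, u = 1; when r = 2, u = 5.
The integral becomes ∫ exp(u) du from 1 to 5, with antiderivative exp(u).
Back in r: F(r) = exp(r**2 + 1).
Then F(2) - F(0) = (exp(5)) - (exp(1)) = -exp(1) + exp(5).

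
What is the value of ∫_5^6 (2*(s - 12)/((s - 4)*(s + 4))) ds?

-8*log(3) + 2*log(2) + 4*log(5)

Factor the denominator: s**2 - 16 = (s + 4)(s - 4).
Partial fractions: 2*(s - 12)/((s - 4)*(s + 4)) = 4/(s + 4) - 2/(s - 4).
An antiderivative is F(s) = -2*log(s - 4) + 4*log(s + 4).
Then F(6) - F(5) = (2*log(2) + 4*log(5)) - (8*log(3)) = -8*log(3) + 2*log(2) + 4*log(5).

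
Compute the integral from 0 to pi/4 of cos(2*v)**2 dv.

pi/8

Use the identity cos^2(2*v) = (1 + cos(4*v))/2.
An antiderivative is F(v) = v/2 + sin(4*v)/8.
Then F(pi/4) - F(0) = (pi/8) - (0) = pi/8.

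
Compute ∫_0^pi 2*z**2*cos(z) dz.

Integrate by parts twice (u = z^2, dv = 2*cos(z) dz).
An antiderivative is F(z) = 2*z**2*sin(z) + 4*z*cos(z) - 4*sin(z).
Then F(pi) - F(0) = (-4*pi) - (0) = -4*pi.

-4*pi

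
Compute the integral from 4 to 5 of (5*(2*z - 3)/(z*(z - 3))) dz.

Factor the denominator: z**2 - 3*z = z(z - 3).
Partial fractions: 5*(2*z - 3)/(z*(z - 3)) = 5/z + 5/(z - 3).
An antiderivative is F(z) = 5*log(z) + 5*log(z - 3).
Then F(5) - F(4) = (5*log(2) + 5*log(5)) - (10*log(2)) = -5*log(2) + 5*log(5).

-5*log(2) + 5*log(5)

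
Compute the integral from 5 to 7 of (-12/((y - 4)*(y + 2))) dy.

Factor the denominator: y**2 - 2*y - 8 = (y + 2)(y - 4).
Partial fractions: -12/((y - 4)*(y + 2)) = 2/(y + 2) - 2/(y - 4).
An antiderivative is F(y) = -2*log(y - 4) + 2*log(y + 2).
Then F(7) - F(5) = (log(9)) - (log(49)) = log(9/49).

log(9/49)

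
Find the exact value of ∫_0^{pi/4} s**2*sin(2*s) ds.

-1/4 + pi/8

Integrate by parts twice (u = s^2, dv = sin(2*s) ds).
An antiderivative is F(s) = -s**2*cos(2*s)/2 + s*sin(2*s)/2 + cos(2*s)/4.
Then F(pi/4) - F(0) = (pi/8) - (1/4) = -1/4 + pi/8.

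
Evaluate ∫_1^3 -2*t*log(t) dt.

4 - 9*log(3)

Integrate by parts once (u = ln t, dv = -2*t dt).
An antiderivative is F(t) = -t**2*(2*log(t) - 1)/2.
Then F(3) - F(1) = (9/2 - 9*log(3)) - (1/2) = 4 - 9*log(3).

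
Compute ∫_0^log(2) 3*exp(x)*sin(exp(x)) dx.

Let u = exp(x), so du = exp(x) dx. When x = 0, u = 1; when x = log(2), u = 2.
The integral becomes 3·∫ sin(u) du from 1 to 2, with antiderivative -3*cos(u).
Back in x: F(x) = -3*cos(exp(x)).
Then F(log(2)) - F(0) = (-3*cos(2)) - (-3*cos(1)) = -3*cos(2) + 3*cos(1).

-3*cos(2) + 3*cos(1)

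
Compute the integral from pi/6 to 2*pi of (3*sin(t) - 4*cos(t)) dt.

An antiderivative is F(t) = -4*sin(t) - 3*cos(t).
Then F(2*pi) - F(pi/6) = (-3) - (-3*sqrt(3)/2 - 2) = -1 + 3*sqrt(3)/2.

-1 + 3*sqrt(3)/2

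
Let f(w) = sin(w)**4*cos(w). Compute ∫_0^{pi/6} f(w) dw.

1/160

Let u = sin(w), so du = cos(w) dw. When w = 0, u = 0; when w = pi/6, u = 1/2.
The integral becomes ∫ u**4 du from 0 to 1/2, with antiderivative u**5/5.
Back in w: F(w) = sin(w)**5/5.
Then F(pi/6) - F(0) = (1/160) - (0) = 1/160.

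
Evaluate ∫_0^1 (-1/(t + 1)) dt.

-log(2)

An antiderivative is F(t) = -log(t + 1).
Then F(1) - F(0) = (-log(2)) - (0) = -log(2).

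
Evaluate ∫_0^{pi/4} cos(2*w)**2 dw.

Use the identity cos^2(2*w) = (1 + cos(4*w))/2.
An antiderivative is F(w) = w/2 + sin(4*w)/8.
Then F(pi/4) - F(0) = (pi/8) - (0) = pi/8.

pi/8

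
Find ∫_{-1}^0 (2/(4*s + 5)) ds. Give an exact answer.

An antiderivative is F(s) = log(4*s + 5)/2.
Then F(0) - F(-1) = (log(5)/2) - (0) = log(5)/2.

log(5)/2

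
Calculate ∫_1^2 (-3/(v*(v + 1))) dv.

Factor the denominator: v**2 + v = (v + 1)v.
Partial fractions: -3/(v*(v + 1)) = 3/(v + 1) - 3/v.
An antiderivative is F(v) = -3*log(v) + 3*log(v + 1).
Then F(2) - F(1) = (log(27/8)) - (log(8)) = log(27/64).

log(27/64)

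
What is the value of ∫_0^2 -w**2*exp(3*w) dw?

Integrate by parts twice (u = w^2, dv = -exp(3*w) dw).
An antiderivative is F(w) = (-9*w**2 + 6*w - 2)*exp(3*w)/27.
Then F(2) - F(0) = (-26*exp(6)/27) - (-2/27) = 2/27 - 26*exp(6)/27.

2/27 - 26*exp(6)/27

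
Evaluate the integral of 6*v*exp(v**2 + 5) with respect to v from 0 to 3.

Let u = v**2 + 5, so du = 2*v dv. When v = 0, u = 5; when v = 3, u = 14.
The integral becomes 3·∫ exp(u) du from 5 to 14, with antiderivative 3*exp(u).
Back in v: F(v) = 3*exp(v**2 + 5).
Then F(3) - F(0) = (3*exp(14)) - (3*exp(5)) = -3*(1 - exp(9))*exp(5).

-3*(1 - exp(9))*exp(5)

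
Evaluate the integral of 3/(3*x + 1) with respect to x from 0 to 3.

log(10)

Let u = 3*x + 1, so du = 3 dx. When x = 0, u = 1; when x = 3, u = 10.
The integral becomes ∫ 1/u du from 1 to 10, with antiderivative log(u).
Back in x: F(x) = log(3*x + 1).
Then F(3) - F(0) = (log(10)) - (0) = log(10).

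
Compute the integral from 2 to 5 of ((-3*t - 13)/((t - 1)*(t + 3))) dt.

Factor the denominator: t**2 + 2*t - 3 = (t + 3)(t - 1).
Partial fractions: (-3*t - 13)/((t - 1)*(t + 3)) = 1/(t + 3) - 4/(t - 1).
An antiderivative is F(t) = -4*log(t - 1) + log(t + 3).
Then F(5) - F(2) = (-log(32)) - (log(5)) = -5*log(2) - log(5).

-5*log(2) - log(5)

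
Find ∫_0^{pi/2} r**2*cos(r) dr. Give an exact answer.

-2 + pi**2/4

Integrate by parts twice (u = r^2, dv = cos(r) dr).
An antiderivative is F(r) = r**2*sin(r) + 2*r*cos(r) - 2*sin(r).
Then F(pi/2) - F(0) = (-2 + pi**2/4) - (0) = -2 + pi**2/4.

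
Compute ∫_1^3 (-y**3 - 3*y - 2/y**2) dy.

By the power rule, an antiderivative is F(y) = -y**4/4 - 3*y**2/2 + 2/y.
Then F(3) - F(1) = (-397/12) - (1/4) = -100/3.

-100/3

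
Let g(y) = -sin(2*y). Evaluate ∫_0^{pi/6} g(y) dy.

-1/4

An antiderivative is F(y) = cos(2*y)/2.
Then F(pi/6) - F(0) = (1/4) - (1/2) = -1/4.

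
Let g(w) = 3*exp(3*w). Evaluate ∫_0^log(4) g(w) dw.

Let u = exp(w), so du = exp(w) dw. When w = 0, u = 1; when w = log(4), u = 4.
The integral becomes 3·∫ u**2 du from 1 to 4, with antiderivative u**3.
Back in w: F(w) = exp(3*w).
Then F(log(4)) - F(0) = (64) - (1) = 63.

63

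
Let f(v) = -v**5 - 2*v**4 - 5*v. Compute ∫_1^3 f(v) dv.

By the power rule, an antiderivative is F(v) = -v**6/6 - 2*v**5/5 - 5*v**2/2.
Then F(3) - F(1) = (-1206/5) - (-46/15) = -3572/15.

-3572/15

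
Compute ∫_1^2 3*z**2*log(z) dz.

Integrate by parts once (u = ln z, dv = 3*z**2 dz).
An antiderivative is F(z) = z**3*(3*log(z) - 1)/3.
Then F(2) - F(1) = (-8/3 + 8*log(2)) - (-1/3) = -7/3 + 8*log(2).

-7/3 + 8*log(2)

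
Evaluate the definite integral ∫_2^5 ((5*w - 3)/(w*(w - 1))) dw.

Factor the denominator: w**2 - w = w(w - 1).
Partial fractions: (5*w - 3)/(w*(w - 1)) = 3/w + 2/(w - 1).
An antiderivative is F(w) = 3*log(w) + 2*log(w - 1).
Then F(5) - F(2) = (4*log(2) + 3*log(5)) - (log(8)) = log(2) + 3*log(5).

log(2) + 3*log(5)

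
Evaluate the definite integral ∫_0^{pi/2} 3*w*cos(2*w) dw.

Integrate by parts once (u = w, dv = 3*cos(2*w) dw).
An antiderivative is F(w) = 3*w*sin(2*w)/2 + 3*cos(2*w)/4.
Then F(pi/2) - F(0) = (-3/4) - (3/4) = -3/2.

-3/2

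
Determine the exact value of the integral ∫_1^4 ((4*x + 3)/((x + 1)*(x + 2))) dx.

log(64/5)

Factor the denominator: x**2 + 3*x + 2 = (x + 2)(x + 1).
Partial fractions: (4*x + 3)/((x + 1)*(x + 2)) = 5/(x + 2) - 1/(x + 1).
An antiderivative is F(x) = -log(x + 1) + 5*log(x + 2).
Then F(4) - F(1) = (-log(5) + 5*log(2) + 5*log(3)) - (-log(2) + 5*log(3)) = log(64/5).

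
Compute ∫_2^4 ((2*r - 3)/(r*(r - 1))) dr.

log(8/3)

Factor the denominator: r**2 - r = r(r - 1).
Partial fractions: (2*r - 3)/(r*(r - 1)) = 3/r - 1/(r - 1).
An antiderivative is F(r) = 3*log(r) - log(r - 1).
Then F(4) - F(2) = (log(64/3)) - (log(8)) = log(8/3).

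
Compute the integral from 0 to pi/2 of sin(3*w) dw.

1/3

An antiderivative is F(w) = -cos(3*w)/3.
Then F(pi/2) - F(0) = (0) - (-1/3) = 1/3.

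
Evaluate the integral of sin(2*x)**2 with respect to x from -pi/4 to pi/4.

Use the identity sin^2(2*x) = (1 - cos(4*x))/2.
An antiderivative is F(x) = x/2 - sin(4*x)/8.
Then F(pi/4) - F(-pi/4) = (pi/8) - (-pi/8) = pi/4.

pi/4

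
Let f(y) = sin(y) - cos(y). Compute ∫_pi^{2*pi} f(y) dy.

-2

An antiderivative is F(y) = -sin(y) - cos(y).
Then F(2*pi) - F(pi) = (-1) - (1) = -2.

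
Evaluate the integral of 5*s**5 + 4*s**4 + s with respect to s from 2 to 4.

20798/5

By the power rule, an antiderivative is F(s) = 5*s**6/6 + 4*s**5/5 + s**2/2.
Then F(4) - F(2) = (63608/15) - (1214/15) = 20798/5.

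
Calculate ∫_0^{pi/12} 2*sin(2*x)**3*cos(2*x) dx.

Let u = sin(2*x), so du = 2*cos(2*x) dx. When x = 0, u = 0; when x = pi/12, u = 1/2.
The integral becomes ∫ u**3 du from 0 to 1/2, with antiderivative u**4/4.
Back in x: F(x) = sin(2*x)**4/4.
Then F(pi/12) - F(0) = (1/64) - (0) = 1/64.

1/64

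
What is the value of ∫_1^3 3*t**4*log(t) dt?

Integrate by parts once (u = ln t, dv = 3*t**4 dt).
An antiderivative is F(t) = 3*t**5*(5*log(t) - 1)/25.
Then F(3) - F(1) = (-729/25 + 729*log(3)/5) - (-3/25) = -726/25 + 729*log(3)/5.

-726/25 + 729*log(3)/5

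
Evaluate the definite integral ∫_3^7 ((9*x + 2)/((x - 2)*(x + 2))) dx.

Factor the denominator: x**2 - 4 = (x + 2)(x - 2).
Partial fractions: (9*x + 2)/((x - 2)*(x + 2)) = 4/(x + 2) + 5/(x - 2).
An antiderivative is F(x) = 5*log(x - 2) + 4*log(x + 2).
Then F(7) - F(3) = (5*log(5) + 8*log(3)) - (4*log(5)) = log(5) + 8*log(3).

log(5) + 8*log(3)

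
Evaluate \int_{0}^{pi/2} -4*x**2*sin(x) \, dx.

8 - 4*pi

Integrate by parts twice (u = x^2, dv = -4*sin(x) dx).
An antiderivative is F(x) = 4*x**2*cos(x) - 8*x*sin(x) - 8*cos(x).
Then F(pi/2) - F(0) = (-4*pi) - (-8) = 8 - 4*pi.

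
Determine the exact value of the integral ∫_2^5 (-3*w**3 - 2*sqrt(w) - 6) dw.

-1899/4 - 20*sqrt(5)/3 + 8*sqrt(2)/3

By the power rule, an antiderivative is F(w) = -3*w**4/4 - 4*w**(3/2)/3 - 6*w.
Then F(5) - F(2) = (-1995/4 - 20*sqrt(5)/3) - (-24 - 8*sqrt(2)/3) = -1899/4 - 20*sqrt(5)/3 + 8*sqrt(2)/3.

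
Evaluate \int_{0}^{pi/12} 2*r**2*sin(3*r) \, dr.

Integrate by parts twice (u = r^2, dv = 2*sin(3*r) dr).
An antiderivative is F(r) = -2*r**2*cos(3*r)/3 + 4*r*sin(3*r)/9 + 4*cos(3*r)/27.
Then F(pi/12) - F(0) = (sqrt(2)*(-pi**2 + 8*pi + 32)/432) - (4/27) = -4/27 - sqrt(2)*pi**2/432 + sqrt(2)*pi/54 + 2*sqrt(2)/27.

-4/27 - sqrt(2)*pi**2/432 + sqrt(2)*pi/54 + 2*sqrt(2)/27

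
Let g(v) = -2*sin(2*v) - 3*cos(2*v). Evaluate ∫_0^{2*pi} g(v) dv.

An antiderivative is F(v) = -3*sin(2*v)/2 + cos(2*v).
Then F(2*pi) - F(0) = (1) - (1) = 0.

0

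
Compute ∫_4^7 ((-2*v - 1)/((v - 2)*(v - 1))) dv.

-5*log(5) + 8*log(2)

Factor the denominator: v**2 - 3*v + 2 = (v - 1)(v - 2).
Partial fractions: (-2*v - 1)/((v - 2)*(v - 1)) = 3/(v - 1) - 5/(v - 2).
An antiderivative is F(v) = -5*log(v - 2) + 3*log(v - 1).
Then F(7) - F(4) = (-5*log(5) + 3*log(2) + 3*log(3)) - (log(27/32)) = -5*log(5) + 8*log(2).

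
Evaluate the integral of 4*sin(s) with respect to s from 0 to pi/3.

2

An antiderivative is F(s) = -4*cos(s).
Then F(pi/3) - F(0) = (-2) - (-4) = 2.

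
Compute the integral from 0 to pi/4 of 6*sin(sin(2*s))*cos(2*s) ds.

3 - 3*cos(1)

Let u = sin(2*s), so du = 2*cos(2*s) ds. When s = 0, u = 0; when s = pi/4, u = 1.
The integral becomes 3·∫ sin(u) du from 0 to 1, with antiderivative -3*cos(u).
Back in s: F(s) = -3*cos(sin(2*s)).
Then F(pi/4) - F(0) = (-3*cos(1)) - (-3) = 3 - 3*cos(1).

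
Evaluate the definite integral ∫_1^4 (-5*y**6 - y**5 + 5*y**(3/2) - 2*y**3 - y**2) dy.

-87298/7

By the power rule, an antiderivative is F(y) = -5*y**7/7 - y**6/6 + 2*y**(5/2) - y**4/2 - y**3/3.
Then F(4) - F(1) = (-87296/7) - (2/7) = -87298/7.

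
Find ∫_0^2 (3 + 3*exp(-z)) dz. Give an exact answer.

9 - 3*exp(-2)

An antiderivative is F(z) = 3*z - 3*exp(-z).
Then F(2) - F(0) = (6 - 3*exp(-2)) - (-3) = 9 - 3*exp(-2).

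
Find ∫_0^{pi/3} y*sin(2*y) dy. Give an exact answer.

Integrate by parts once (u = y, dv = sin(2*y) dy).
An antiderivative is F(y) = -y*cos(2*y)/2 + sin(2*y)/4.
Then F(pi/3) - F(0) = (sqrt(3)/8 + pi/12) - (0) = sqrt(3)/8 + pi/12.

sqrt(3)/8 + pi/12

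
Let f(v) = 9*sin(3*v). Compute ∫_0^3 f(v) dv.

3 - 3*cos(9)

Let u = 3*v, so du = 3 dv. When v = 0, u = 0; when v = 3, u = 9.
The integral becomes 3·∫ sin(u) du from 0 to 9, with antiderivative -3*cos(u).
Back in v: F(v) = -3*cos(3*v).
Then F(3) - F(0) = (-3*cos(9)) - (-3) = 3 - 3*cos(9).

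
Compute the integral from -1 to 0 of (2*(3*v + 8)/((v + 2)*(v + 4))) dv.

-4*log(3) + 10*log(2)

Factor the denominator: v**2 + 6*v + 8 = (v + 4)(v + 2).
Partial fractions: 2*(3*v + 8)/((v + 2)*(v + 4)) = 4/(v + 4) + 2/(v + 2).
An antiderivative is F(v) = 2*log(v + 2) + 4*log(v + 4).
Then F(0) - F(-1) = (10*log(2)) - (log(81)) = -4*log(3) + 10*log(2).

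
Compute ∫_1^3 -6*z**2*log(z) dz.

52/3 - 54*log(3)

Integrate by parts once (u = ln z, dv = -6*z**2 dz).
An antiderivative is F(z) = -2*z**3*(3*log(z) - 1)/3.
Then F(3) - F(1) = (18 - 54*log(3)) - (2/3) = 52/3 - 54*log(3).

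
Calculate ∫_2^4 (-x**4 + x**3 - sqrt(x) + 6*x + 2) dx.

By the power rule, an antiderivative is F(x) = -x**5/5 + x**4/4 - 2*x**(3/2)/3 + 3*x**2 + 2*x.
Then F(4) - F(2) = (-1352/15) - (68/5 - 4*sqrt(2)/3) = -1556/15 + 4*sqrt(2)/3.

-1556/15 + 4*sqrt(2)/3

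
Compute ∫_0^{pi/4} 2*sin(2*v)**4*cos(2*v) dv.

Let u = sin(2*v), so du = 2*cos(2*v) dv. When v = 0, u = 0; when v = pi/4, u = 1.
The integral becomes ∫ u**4 du from 0 to 1, with antiderivative u**5/5.
Back in v: F(v) = sin(2*v)**5/5.
Then F(pi/4) - F(0) = (1/5) - (0) = 1/5.

1/5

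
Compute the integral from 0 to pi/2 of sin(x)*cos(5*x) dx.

1/6

Use the identity sin(x)cos(5*x) = [sin(6*x) + sin(-4*x)]/2.
An antiderivative is F(x) = cos(4*x)/8 - cos(6*x)/12.
Then F(pi/2) - F(0) = (5/24) - (1/24) = 1/6.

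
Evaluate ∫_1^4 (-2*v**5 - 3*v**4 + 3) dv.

-9849/5

By the power rule, an antiderivative is F(v) = -v**6/3 - 3*v**5/5 + 3*v.
Then F(4) - F(1) = (-29516/15) - (31/15) = -9849/5.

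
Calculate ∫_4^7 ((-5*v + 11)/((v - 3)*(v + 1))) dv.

Factor the denominator: v**2 - 2*v - 3 = (v + 1)(v - 3).
Partial fractions: (-5*v + 11)/((v - 3)*(v + 1)) = -4/(v + 1) - 1/(v - 3).
An antiderivative is F(v) = -log(v - 3) - 4*log(v + 1).
Then F(7) - F(4) = (-14*log(2)) - (-4*log(5)) = -14*log(2) + 4*log(5).

-14*log(2) + 4*log(5)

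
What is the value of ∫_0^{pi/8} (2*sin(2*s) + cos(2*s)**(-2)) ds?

An antiderivative is F(s) = -cos(2*s) + tan(2*s)/2.
Then F(pi/8) - F(0) = (1/2 - sqrt(2)/2) - (-1) = 3/2 - sqrt(2)/2.

3/2 - sqrt(2)/2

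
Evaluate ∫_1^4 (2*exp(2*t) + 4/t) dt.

An antiderivative is F(t) = exp(2*t) + 4*log(t).
Then F(4) - F(1) = (8*log(2) + exp(8)) - (exp(2)) = -exp(2) + 8*log(2) + exp(8).

-exp(2) + 8*log(2) + exp(8)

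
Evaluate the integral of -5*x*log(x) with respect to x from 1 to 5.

Integrate by parts once (u = ln x, dv = -5*x dx).
An antiderivative is F(x) = -5*x**2*(2*log(x) - 1)/4.
Then F(5) - F(1) = (125/4 - 125*log(5)/2) - (5/4) = 30 - 125*log(5)/2.

30 - 125*log(5)/2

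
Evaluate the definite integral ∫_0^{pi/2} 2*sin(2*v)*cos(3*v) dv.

Use the identity sin(2*v)cos(3*v) = [sin(5*v) + sin(-v)]/2.
An antiderivative is F(v) = cos(v) - cos(5*v)/5.
Then F(pi/2) - F(0) = (0) - (4/5) = -4/5.

-4/5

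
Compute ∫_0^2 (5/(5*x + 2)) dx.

Let u = 5*x + 2, so du = 5 dx. When x = 0, u = 2; when x = 2, u = 12.
The integral becomes ∫ 1/u du from 2 to 12, with antiderivative log(u).
Back in x: F(x) = log(5*x + 2).
Then F(2) - F(0) = (log(12)) - (log(2)) = log(6).

log(6)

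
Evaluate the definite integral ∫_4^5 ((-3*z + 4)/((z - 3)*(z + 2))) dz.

Factor the denominator: z**2 - z - 6 = (z + 2)(z - 3).
Partial fractions: (-3*z + 4)/((z - 3)*(z + 2)) = -2/(z + 2) - 1/(z - 3).
An antiderivative is F(z) = -log(z - 3) - 2*log(z + 2).
Then F(5) - F(4) = (-log(98)) - (-log(36)) = log(18/49).

log(18/49)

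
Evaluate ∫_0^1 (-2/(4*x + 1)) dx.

-log(5)/2

An antiderivative is F(x) = -log(4*x + 1)/2.
Then F(1) - F(0) = (-log(5)/2) - (0) = -log(5)/2.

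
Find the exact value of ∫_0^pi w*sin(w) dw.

pi

Integrate by parts once (u = w, dv = sin(w) dw).
An antiderivative is F(w) = -w*cos(w) + sin(w).
Then F(pi) - F(0) = (pi) - (0) = pi.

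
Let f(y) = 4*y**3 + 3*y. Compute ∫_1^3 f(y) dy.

By the power rule, an antiderivative is F(y) = y**4 + 3*y**2/2.
Then F(3) - F(1) = (189/2) - (5/2) = 92.

92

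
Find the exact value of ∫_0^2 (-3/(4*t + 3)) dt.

An antiderivative is F(t) = -3*log(4*t + 3)/4.
Then F(2) - F(0) = (-3*log(11)/4) - (-3*log(3)/4) = -3*log(11)/4 + 3*log(3)/4.

-3*log(11)/4 + 3*log(3)/4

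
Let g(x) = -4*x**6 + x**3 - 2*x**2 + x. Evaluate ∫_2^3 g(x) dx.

-98321/84

By the power rule, an antiderivative is F(x) = -4*x**7/7 + x**4/4 - 2*x**3/3 + x**2/2.
Then F(3) - F(2) = (-34803/28) - (-1522/21) = -98321/84.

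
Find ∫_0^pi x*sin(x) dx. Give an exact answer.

Integrate by parts once (u = x, dv = sin(x) dx).
An antiderivative is F(x) = -x*cos(x) + sin(x).
Then F(pi) - F(0) = (pi) - (0) = pi.

pi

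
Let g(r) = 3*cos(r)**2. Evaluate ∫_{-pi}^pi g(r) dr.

3*pi

Use the identity cos^2(r) = (1 + cos(2*r))/2.
An antiderivative is F(r) = 3*r/2 + 3*sin(2*r)/4.
Then F(pi) - F(-pi) = (3*pi/2) - (-3*pi/2) = 3*pi.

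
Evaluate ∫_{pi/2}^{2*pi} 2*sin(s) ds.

An antiderivative is F(s) = -2*cos(s).
Then F(2*pi) - F(pi/2) = (-2) - (0) = -2.

-2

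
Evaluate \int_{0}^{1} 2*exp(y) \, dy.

An antiderivative is F(y) = 2*exp(y).
Then F(1) - F(0) = (2*E) - (2) = -2 + 2*E.

-2 + 2*E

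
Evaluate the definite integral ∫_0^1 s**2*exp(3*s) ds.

Integrate by parts twice (u = s^2, dv = exp(3*s) ds).
An antiderivative is F(s) = (9*s**2 - 6*s + 2)*exp(3*s)/27.
Then F(1) - F(0) = (5*exp(3)/27) - (2/27) = -2/27 + 5*exp(3)/27.

-2/27 + 5*exp(3)/27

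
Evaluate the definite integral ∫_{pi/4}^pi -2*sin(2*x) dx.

An antiderivative is F(x) = cos(2*x).
Then F(pi) - F(pi/4) = (1) - (0) = 1.

1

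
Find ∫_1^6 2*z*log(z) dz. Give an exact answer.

-35/2 + 36*log(2) + 36*log(3)

Integrate by parts once (u = ln z, dv = 2*z dz).
An antiderivative is F(z) = z**2*(2*log(z) - 1)/2.
Then F(6) - F(1) = (-18 + 36*log(2) + 36*log(3)) - (-1/2) = -35/2 + 36*log(2) + 36*log(3).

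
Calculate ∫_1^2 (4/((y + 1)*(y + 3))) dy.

Factor the denominator: y**2 + 4*y + 3 = (y + 3)(y + 1).
Partial fractions: 4/((y + 1)*(y + 3)) = -2/(y + 3) + 2/(y + 1).
An antiderivative is F(y) = 2*log(y + 1) - 2*log(y + 3).
Then F(2) - F(1) = (log(9/25)) - (-log(4)) = log(36/25).

log(36/25)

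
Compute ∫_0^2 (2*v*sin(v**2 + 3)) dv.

Let u = v**2 + 3, so du = 2*v dv. When v = 0, u = 3; when v = 2, u = 7.
The integral becomes ∫ sin(u) du from 3 to 7, with antiderivative -cos(u).
Back in v: F(v) = -cos(v**2 + 3).
Then F(2) - F(0) = (-cos(7)) - (-cos(3)) = cos(3) - cos(7).

cos(3) - cos(7)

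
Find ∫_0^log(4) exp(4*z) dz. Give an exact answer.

Let u = exp(z), so du = exp(z) dz. When z = 0, u = 1; when z = log(4), u = 4.
The integral becomes ∫ u**3 du from 1 to 4, with antiderivative u**4/4.
Back in z: F(z) = exp(4*z)/4.
Then F(log(4)) - F(0) = (64) - (1/4) = 255/4.

255/4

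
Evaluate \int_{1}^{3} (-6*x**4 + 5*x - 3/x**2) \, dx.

By the power rule, an antiderivative is F(x) = -6*x**5/5 + 5*x**2/2 + 3/x.
Then F(3) - F(1) = (-2681/10) - (43/10) = -1362/5.

-1362/5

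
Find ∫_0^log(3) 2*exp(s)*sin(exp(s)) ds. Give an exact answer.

2*cos(1) - 2*cos(3)

Let u = exp(s), so du = exp(s) ds. When s = 0, u = 1; when s = log(3), u = 3.
The integral becomes 2·∫ sin(u) du from 1 to 3, with antiderivative -2*cos(u).
Back in s: F(s) = -2*cos(exp(s)).
Then F(log(3)) - F(0) = (-2*cos(3)) - (-2*cos(1)) = 2*cos(1) - 2*cos(3).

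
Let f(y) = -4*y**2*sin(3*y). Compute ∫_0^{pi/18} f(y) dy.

-4*sqrt(3)/27 - 2*pi/81 + sqrt(3)*pi**2/486 + 8/27

Integrate by parts twice (u = y^2, dv = -4*sin(3*y) dy).
An antiderivative is F(y) = 4*y**2*cos(3*y)/3 - 8*y*sin(3*y)/9 - 8*cos(3*y)/27.
Then F(pi/18) - F(0) = (-4*sqrt(3)/27 - 2*pi/81 + sqrt(3)*pi**2/486) - (-8/27) = -4*sqrt(3)/27 - 2*pi/81 + sqrt(3)*pi**2/486 + 8/27.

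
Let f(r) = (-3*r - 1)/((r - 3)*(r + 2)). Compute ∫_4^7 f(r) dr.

-log(24)

Factor the denominator: r**2 - r - 6 = (r + 2)(r - 3).
Partial fractions: (-3*r - 1)/((r - 3)*(r + 2)) = -1/(r + 2) - 2/(r - 3).
An antiderivative is F(r) = -2*log(r - 3) - log(r + 2).
Then F(7) - F(4) = (-4*log(2) - 2*log(3)) - (-log(6)) = -log(24).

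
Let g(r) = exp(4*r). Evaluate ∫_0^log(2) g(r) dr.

Let u = exp(r), so du = exp(r) dr. When r = 0, u = 1; when r = log(2), u = 2.
The integral becomes ∫ u**3 du from 1 to 2, with antiderivative u**4/4.
Back in r: F(r) = exp(4*r)/4.
Then F(log(2)) - F(0) = (4) - (1/4) = 15/4.

15/4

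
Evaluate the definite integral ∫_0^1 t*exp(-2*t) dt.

(-3 + exp(2))*exp(-2)/4

Integrate by parts once (u = t, dv = exp(-2*t) dt).
An antiderivative is F(t) = (-2*t - 1)*exp(-2*t)/4.
Then F(1) - F(0) = (-3*exp(-2)/4) - (-1/4) = (-3 + exp(2))*exp(-2)/4.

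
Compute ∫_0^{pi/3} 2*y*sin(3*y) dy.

Integrate by parts once (u = y, dv = 2*sin(3*y) dy).
An antiderivative is F(y) = -2*y*cos(3*y)/3 + 2*sin(3*y)/9.
Then F(pi/3) - F(0) = (2*pi/9) - (0) = 2*pi/9.

2*pi/9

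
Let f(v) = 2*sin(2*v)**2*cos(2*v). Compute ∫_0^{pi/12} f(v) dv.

1/24

Let u = sin(2*v), so du = 2*cos(2*v) dv. When v = 0, u = 0; when v = pi/12, u = 1/2.
The integral becomes ∫ u**2 du from 0 to 1/2, with antiderivative u**3/3.
Back in v: F(v) = sin(2*v)**3/3.
Then F(pi/12) - F(0) = (1/24) - (0) = 1/24.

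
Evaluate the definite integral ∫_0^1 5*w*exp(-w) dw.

5 - 10*exp(-1)

Integrate by parts once (u = w, dv = 5*exp(-w) dw).
An antiderivative is F(w) = (-5*w - 5)*exp(-w).
Then F(1) - F(0) = (-10*exp(-1)) - (-5) = 5 - 10*exp(-1).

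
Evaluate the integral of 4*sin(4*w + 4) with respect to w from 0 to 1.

Let u = 4*w + 4, so du = 4 dw. When w = 0, u = 4; when w = 1, u = 8.
The integral becomes ∫ sin(u) du from 4 to 8, with antiderivative -cos(u).
Back in w: F(w) = -cos(4*w + 4).
Then F(1) - F(0) = (-cos(8)) - (-cos(4)) = cos(4) - cos(8).

cos(4) - cos(8)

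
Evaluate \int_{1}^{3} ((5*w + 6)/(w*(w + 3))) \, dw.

-3*log(2) + 5*log(3)

Factor the denominator: w**2 + 3*w = (w + 3)w.
Partial fractions: (5*w + 6)/(w*(w + 3)) = 3/(w + 3) + 2/w.
An antiderivative is F(w) = 2*log(w) + 3*log(w + 3).
Then F(3) - F(1) = (3*log(2) + 5*log(3)) - (log(64)) = -3*log(2) + 5*log(3).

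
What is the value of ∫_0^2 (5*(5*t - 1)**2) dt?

Let u = 5*t - 1, so du = 5 dt. When t = 0, u = -1; when t = 2, u = 9.
The integral becomes ∫ u**2 du from -1 to 9, with antiderivative u**3/3.
Back in t: F(t) = (5*t - 1)**3/3.
Then F(2) - F(0) = (243) - (-1/3) = 730/3.

730/3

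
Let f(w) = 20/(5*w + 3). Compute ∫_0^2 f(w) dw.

-4*log(3) + 4*log(13)

Let u = 5*w + 3, so du = 5 dw. When w = 0, u = 3; when w = 2, u = 13.
The integral becomes 4·∫ 1/u du from 3 to 13, with antiderivative 4*log(u).
Back in w: F(w) = 4*log(5*w + 3).
Then F(2) - F(0) = (4*log(13)) - (log(81)) = -4*log(3) + 4*log(13).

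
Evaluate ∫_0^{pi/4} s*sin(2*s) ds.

1/4

Integrate by parts once (u = s, dv = sin(2*s) ds).
An antiderivative is F(s) = -s*cos(2*s)/2 + sin(2*s)/4.
Then F(pi/4) - F(0) = (1/4) - (0) = 1/4.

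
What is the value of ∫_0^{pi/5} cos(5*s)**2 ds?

pi/10

Use the identity cos^2(5*s) = (1 + cos(10*s))/2.
An antiderivative is F(s) = s/2 + sin(10*s)/20.
Then F(pi/5) - F(0) = (pi/10) - (0) = pi/10.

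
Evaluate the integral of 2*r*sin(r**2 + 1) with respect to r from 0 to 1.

-cos(2) + cos(1)

Let u = r**2 + 1, so du = 2*r dr. When r = 0, u = 1; when r = 1, u = 2.
The integral becomes ∫ sin(u) du from 1 to 2, with antiderivative -cos(u).
Back in r: F(r) = -cos(r**2 + 1).
Then F(1) - F(0) = (-cos(2)) - (-cos(1)) = -cos(2) + cos(1).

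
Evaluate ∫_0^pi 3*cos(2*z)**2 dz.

Use the identity cos^2(2*z) = (1 + cos(4*z))/2.
An antiderivative is F(z) = 3*z/2 + 3*sin(4*z)/8.
Then F(pi) - F(0) = (3*pi/2) - (0) = 3*pi/2.

3*pi/2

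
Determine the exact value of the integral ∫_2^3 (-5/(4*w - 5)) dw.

An antiderivative is F(w) = -5*log(4*w - 5)/4.
Then F(3) - F(2) = (-5*log(7)/4) - (-5*log(3)/4) = -5*log(7)/4 + 5*log(3)/4.

-5*log(7)/4 + 5*log(3)/4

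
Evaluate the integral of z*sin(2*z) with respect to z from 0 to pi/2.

Integrate by parts once (u = z, dv = sin(2*z) dz).
An antiderivative is F(z) = -z*cos(2*z)/2 + sin(2*z)/4.
Then F(pi/2) - F(0) = (pi/4) - (0) = pi/4.

pi/4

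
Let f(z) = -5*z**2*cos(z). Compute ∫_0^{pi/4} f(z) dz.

Integrate by parts twice (u = z^2, dv = -5*cos(z) dz).
An antiderivative is F(z) = -5*z**2*sin(z) - 10*z*cos(z) + 10*sin(z).
Then F(pi/4) - F(0) = (5*sqrt(2)*(-8*pi - pi**2 + 32)/32) - (0) = 5*sqrt(2)*(-8*pi - pi**2 + 32)/32.

5*sqrt(2)*(-8*pi - pi**2 + 32)/32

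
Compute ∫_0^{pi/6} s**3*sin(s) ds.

-3 - sqrt(3)*pi**3/432 + pi**2/24 + sqrt(3)*pi/2

Integrate by parts 3 times (u = s^3, dv = sin(s) ds).
An antiderivative is F(s) = -s**3*cos(s) + 3*s**2*sin(s) + 6*s*cos(s) - 6*sin(s).
Then F(pi/6) - F(0) = (-3 - sqrt(3)*pi**3/432 + pi**2/24 + sqrt(3)*pi/2) - (0) = -3 - sqrt(3)*pi**3/432 + pi**2/24 + sqrt(3)*pi/2.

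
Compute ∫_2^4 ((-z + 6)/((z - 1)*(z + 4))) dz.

Factor the denominator: z**2 + 3*z - 4 = (z + 4)(z - 1).
Partial fractions: (-z + 6)/((z - 1)*(z + 4)) = -2/(z + 4) + 1/(z - 1).
An antiderivative is F(z) = log(z - 1) - 2*log(z + 4).
Then F(4) - F(2) = (log(3/64)) - (-log(36)) = log(27/16).

log(27/16)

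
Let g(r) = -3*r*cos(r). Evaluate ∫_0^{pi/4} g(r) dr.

-3*sqrt(2)/2 - 3*sqrt(2)*pi/8 + 3

Integrate by parts once (u = r, dv = -3*cos(r) dr).
An antiderivative is F(r) = -3*r*sin(r) - 3*cos(r).
Then F(pi/4) - F(0) = (3*sqrt(2)*(-4 - pi)/8) - (-3) = -3*sqrt(2)/2 - 3*sqrt(2)*pi/8 + 3.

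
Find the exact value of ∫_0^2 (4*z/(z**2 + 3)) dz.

Let u = z**2 + 3, so du = 2*z dz. When z = 0, u = 3; when z = 2, u = 7.
The integral becomes 2·∫ 1/u du from 3 to 7, with antiderivative 2*log(u).
Back in z: F(z) = 2*log(z**2 + 3).
Then F(2) - F(0) = (log(49)) - (log(9)) = log(49/9).

log(49/9)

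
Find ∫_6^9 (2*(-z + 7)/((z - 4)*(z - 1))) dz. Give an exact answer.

-14*log(2) + 6*log(5)

Factor the denominator: z**2 - 5*z + 4 = (z - 1)(z - 4).
Partial fractions: 2*(-z + 7)/((z - 4)*(z - 1)) = -4/(z - 1) + 2/(z - 4).
An antiderivative is F(z) = 2*log(z - 4) - 4*log(z - 1).
Then F(9) - F(6) = (-12*log(2) + 2*log(5)) - (-4*log(5) + 2*log(2)) = -14*log(2) + 6*log(5).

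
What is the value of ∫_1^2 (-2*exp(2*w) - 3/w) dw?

-exp(4) - log(8) + exp(2)

An antiderivative is F(w) = -exp(2*w) - 3*log(w).
Then F(2) - F(1) = (-exp(4) - log(8)) - (-exp(2)) = -exp(4) - log(8) + exp(2).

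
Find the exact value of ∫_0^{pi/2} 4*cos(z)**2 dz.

Use the identity cos^2(z) = (1 + cos(2*z))/2.
An antiderivative is F(z) = 2*z + sin(2*z).
Then F(pi/2) - F(0) = (pi) - (0) = pi.

pi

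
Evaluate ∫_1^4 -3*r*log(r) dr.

Integrate by parts once (u = ln r, dv = -3*r dr).
An antiderivative is F(r) = -3*r**2*(2*log(r) - 1)/4.
Then F(4) - F(1) = (12 - 48*log(2)) - (3/4) = 45/4 - 48*log(2).

45/4 - 48*log(2)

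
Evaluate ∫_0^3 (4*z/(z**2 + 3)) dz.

log(16)

Let u = z**2 + 3, so du = 2*z dz. When z = 0, u = 3; when z = 3, u = 12.
The integral becomes 2·∫ 1/u du from 3 to 12, with antiderivative 2*log(u).
Back in z: F(z) = 2*log(z**2 + 3).
Then F(3) - F(0) = (2*log(3) + 4*log(2)) - (log(9)) = log(16).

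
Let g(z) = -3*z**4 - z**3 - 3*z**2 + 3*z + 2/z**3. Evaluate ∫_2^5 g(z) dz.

-104667/50

By the power rule, an antiderivative is F(z) = -3*z**5/5 - z**4/4 - z**3 + 3*z**2/2 - 1/z**2.
Then F(5) - F(2) = (-211879/100) - (-509/20) = -104667/50.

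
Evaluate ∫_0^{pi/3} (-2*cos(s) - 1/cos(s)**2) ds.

An antiderivative is F(s) = -2*sin(s) - tan(s).
Then F(pi/3) - F(0) = (-2*sqrt(3)) - (0) = -2*sqrt(3).

-2*sqrt(3)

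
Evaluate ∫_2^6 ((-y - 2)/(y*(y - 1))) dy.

Factor the denominator: y**2 - y = y(y - 1).
Partial fractions: (-y - 2)/(y*(y - 1)) = 2/y - 3/(y - 1).
An antiderivative is F(y) = 2*log(y) - 3*log(y - 1).
Then F(6) - F(2) = (-3*log(5) + 2*log(2) + 2*log(3)) - (log(4)) = -3*log(5) + 2*log(3).

-3*log(5) + 2*log(3)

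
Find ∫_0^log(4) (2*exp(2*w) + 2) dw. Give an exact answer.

An antiderivative is F(w) = exp(2*w) + 2*w.
Then F(log(4)) - F(0) = (4*log(2) + 16) - (1) = log(16) + 15.

log(16) + 15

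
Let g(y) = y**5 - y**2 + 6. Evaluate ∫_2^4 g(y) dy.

By the power rule, an antiderivative is F(y) = y**6/6 - y**3/3 + 6*y.
Then F(4) - F(2) = (2056/3) - (20) = 1996/3.

1996/3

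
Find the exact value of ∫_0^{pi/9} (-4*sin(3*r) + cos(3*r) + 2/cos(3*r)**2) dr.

An antiderivative is F(r) = sin(3*r)/3 + 4*cos(3*r)/3 + 2*tan(3*r)/3.
Then F(pi/9) - F(0) = (2/3 + 5*sqrt(3)/6) - (4/3) = -2/3 + 5*sqrt(3)/6.

-2/3 + 5*sqrt(3)/6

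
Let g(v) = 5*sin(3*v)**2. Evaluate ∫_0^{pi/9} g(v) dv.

Use the identity sin^2(3*v) = (1 - cos(6*v))/2.
An antiderivative is F(v) = 5*v/2 - 5*sin(6*v)/12.
Then F(pi/9) - F(0) = (-5*sqrt(3)/24 + 5*pi/18) - (0) = -5*sqrt(3)/24 + 5*pi/18.

-5*sqrt(3)/24 + 5*pi/18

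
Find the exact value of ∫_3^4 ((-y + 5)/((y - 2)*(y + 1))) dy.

log(32/25)

Factor the denominator: y**2 - y - 2 = (y + 1)(y - 2).
Partial fractions: (-y + 5)/((y - 2)*(y + 1)) = -2/(y + 1) + 1/(y - 2).
An antiderivative is F(y) = log(y - 2) - 2*log(y + 1).
Then F(4) - F(3) = (log(2/25)) - (-log(16)) = log(32/25).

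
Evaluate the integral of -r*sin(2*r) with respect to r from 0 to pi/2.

Integrate by parts once (u = r, dv = -sin(2*r) dr).
An antiderivative is F(r) = r*cos(2*r)/2 - sin(2*r)/4.
Then F(pi/2) - F(0) = (-pi/4) - (0) = -pi/4.

-pi/4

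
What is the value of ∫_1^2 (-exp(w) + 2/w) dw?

An antiderivative is F(w) = -exp(w) + 2*log(w).
Then F(2) - F(1) = (-exp(2) + log(4)) - (-exp(1)) = -exp(2) + log(4) + exp(1).

-exp(2) + log(4) + exp(1)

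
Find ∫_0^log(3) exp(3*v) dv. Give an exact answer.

Let u = exp(v), so du = exp(v) dv. When v = 0, u = 1; when v = log(3), u = 3.
The integral becomes ∫ u**2 du from 1 to 3, with antiderivative u**3/3.
Back in v: F(v) = exp(3*v)/3.
Then F(log(3)) - F(0) = (9) - (1/3) = 26/3.

26/3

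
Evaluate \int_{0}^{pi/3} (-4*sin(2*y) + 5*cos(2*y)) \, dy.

An antiderivative is F(y) = 5*sin(2*y)/2 + 2*cos(2*y).
Then F(pi/3) - F(0) = (-1 + 5*sqrt(3)/4) - (2) = -3 + 5*sqrt(3)/4.

-3 + 5*sqrt(3)/4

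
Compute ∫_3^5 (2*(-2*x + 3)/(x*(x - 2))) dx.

-3*log(5) + 2*log(3)

Factor the denominator: x**2 - 2*x = x(x - 2).
Partial fractions: 2*(-2*x + 3)/(x*(x - 2)) = -3/x - 1/(x - 2).
An antiderivative is F(x) = -3*log(x) - log(x - 2).
Then F(5) - F(3) = (-3*log(5) - log(3)) - (-log(27)) = -3*log(5) + 2*log(3).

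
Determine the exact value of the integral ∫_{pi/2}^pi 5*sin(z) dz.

5

An antiderivative is F(z) = -5*cos(z).
Then F(pi) - F(pi/2) = (5) - (0) = 5.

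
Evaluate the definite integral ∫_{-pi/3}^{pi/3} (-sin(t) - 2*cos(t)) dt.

An antiderivative is F(t) = -2*sin(t) + cos(t).
Then F(pi/3) - F(-pi/3) = (1/2 - sqrt(3)) - (1/2 + sqrt(3)) = -2*sqrt(3).

-2*sqrt(3)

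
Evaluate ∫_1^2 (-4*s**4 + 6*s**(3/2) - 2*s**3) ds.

-347/10 + 48*sqrt(2)/5

By the power rule, an antiderivative is F(s) = 12*s**(5/2)/5 - 4*s**5/5 - s**4/2.
Then F(2) - F(1) = (-168/5 + 48*sqrt(2)/5) - (11/10) = -347/10 + 48*sqrt(2)/5.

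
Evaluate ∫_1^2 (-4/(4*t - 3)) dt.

An antiderivative is F(t) = -log(4*t - 3).
Then F(2) - F(1) = (-log(5)) - (0) = -log(5).

-log(5)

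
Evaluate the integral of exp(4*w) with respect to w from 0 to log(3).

20

Let u = exp(w), so du = exp(w) dw. When w = 0, u = 1; when w = log(3), u = 3.
The integral becomes ∫ u**3 du from 1 to 3, with antiderivative u**4/4.
Back in w: F(w) = exp(4*w)/4.
Then F(log(3)) - F(0) = (81/4) - (1/4) = 20.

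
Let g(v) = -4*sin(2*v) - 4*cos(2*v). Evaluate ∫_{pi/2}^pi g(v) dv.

4

An antiderivative is F(v) = -2*sin(2*v) + 2*cos(2*v).
Then F(pi) - F(pi/2) = (2) - (-2) = 4.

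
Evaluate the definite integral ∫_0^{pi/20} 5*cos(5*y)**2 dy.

1/4 + pi/8

Use the identity cos^2(5*y) = (1 + cos(10*y))/2.
An antiderivative is F(y) = 5*y/2 + sin(10*y)/4.
Then F(pi/20) - F(0) = (1/4 + pi/8) - (0) = 1/4 + pi/8.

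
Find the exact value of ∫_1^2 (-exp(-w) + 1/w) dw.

-exp(-1) + exp(-2) + log(2)

An antiderivative is F(w) = log(w) + exp(-w).
Then F(2) - F(1) = (exp(-2) + log(2)) - (exp(-1)) = -exp(-1) + exp(-2) + log(2).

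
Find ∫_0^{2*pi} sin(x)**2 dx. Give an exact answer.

pi

Use the identity sin^2(x) = (1 - cos(2*x))/2.
An antiderivative is F(x) = x/2 - sin(2*x)/4.
Then F(2*pi) - F(0) = (pi) - (0) = pi.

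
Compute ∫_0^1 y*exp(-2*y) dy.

(-3 + exp(2))*exp(-2)/4

Integrate by parts once (u = y, dv = exp(-2*y) dy).
An antiderivative is F(y) = (-2*y - 1)*exp(-2*y)/4.
Then F(1) - F(0) = (-3*exp(-2)/4) - (-1/4) = (-3 + exp(2))*exp(-2)/4.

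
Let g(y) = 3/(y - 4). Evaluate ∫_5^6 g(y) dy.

log(8)

An antiderivative is F(y) = 3*log(y - 4).
Then F(6) - F(5) = (log(8)) - (0) = log(8).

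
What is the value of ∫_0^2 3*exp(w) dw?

An antiderivative is F(w) = 3*exp(w).
Then F(2) - F(0) = (3*exp(2)) - (3) = -3 + 3*exp(2).

-3 + 3*exp(2)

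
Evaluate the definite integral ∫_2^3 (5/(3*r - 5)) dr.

10*log(2)/3

An antiderivative is F(r) = 5*log(3*r - 5)/3.
Then F(3) - F(2) = (10*log(2)/3) - (0) = 10*log(2)/3.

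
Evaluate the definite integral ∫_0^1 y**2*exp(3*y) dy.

Integrate by parts twice (u = y^2, dv = exp(3*y) dy).
An antiderivative is F(y) = (9*y**2 - 6*y + 2)*exp(3*y)/27.
Then F(1) - F(0) = (5*exp(3)/27) - (2/27) = -2/27 + 5*exp(3)/27.

-2/27 + 5*exp(3)/27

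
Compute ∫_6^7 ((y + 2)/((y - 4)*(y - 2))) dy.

log(54/25)

Factor the denominator: y**2 - 6*y + 8 = (y - 2)(y - 4).
Partial fractions: (y + 2)/((y - 4)*(y - 2)) = -2/(y - 2) + 3/(y - 4).
An antiderivative is F(y) = 3*log(y - 4) - 2*log(y - 2).
Then F(7) - F(6) = (log(27/25)) - (-log(2)) = log(54/25).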